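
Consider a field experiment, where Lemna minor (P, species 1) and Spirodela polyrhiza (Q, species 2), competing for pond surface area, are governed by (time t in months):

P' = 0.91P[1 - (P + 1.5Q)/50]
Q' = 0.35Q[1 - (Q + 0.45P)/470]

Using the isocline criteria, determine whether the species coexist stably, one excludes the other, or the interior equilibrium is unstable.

species 2 excludes species 1

Compare the nullcline intercepts: K1/α12 = 50/1.5 = 33.3 < K2 = 470; K2/α21 = 470/0.45 = 1040 > K1 = 50.
Since the inequalities point opposite ways, species 2 can invade but species 1 cannot.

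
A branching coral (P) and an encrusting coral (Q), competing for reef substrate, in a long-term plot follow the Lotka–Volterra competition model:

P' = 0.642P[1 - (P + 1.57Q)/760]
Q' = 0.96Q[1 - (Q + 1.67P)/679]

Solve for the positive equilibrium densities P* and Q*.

Setting both brackets to zero gives the nullclines P + 1.57Q = 760 and 1.67P + Q = 679.
Substituting Q = 679 - 1.67P into the first: P(1 - 1.57·1.67) = 760 - 1.57·679.
So P* = -306/-1.62 = 189, and then Q* = 679 - 1.67·189 = 364.

P* ≈ 189, Q* ≈ 364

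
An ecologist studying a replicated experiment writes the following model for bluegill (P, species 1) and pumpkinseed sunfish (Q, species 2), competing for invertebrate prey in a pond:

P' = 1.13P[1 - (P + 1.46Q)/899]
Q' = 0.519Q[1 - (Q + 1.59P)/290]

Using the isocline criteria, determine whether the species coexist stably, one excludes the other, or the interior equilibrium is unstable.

Compare the nullcline intercepts: K1/α12 = 899/1.46 = 616 > K2 = 290; K2/α21 = 290/1.59 = 182 < K1 = 899.
Since the inequalities point opposite ways, species 1 can invade but species 2 cannot.

species 1 excludes species 2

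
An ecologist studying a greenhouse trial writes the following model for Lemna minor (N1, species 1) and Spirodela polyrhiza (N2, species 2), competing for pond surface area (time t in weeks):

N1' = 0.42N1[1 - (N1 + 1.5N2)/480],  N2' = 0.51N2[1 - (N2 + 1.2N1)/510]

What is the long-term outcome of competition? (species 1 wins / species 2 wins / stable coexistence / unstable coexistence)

Compare the nullcline intercepts: K1/α12 = 480/1.5 = 320 < K2 = 510; K2/α21 = 510/1.2 = 425 < K1 = 480.
Since both are reversed, neither can invade when rare; the interior point is a saddle.

unstable coexistence (outcome depends on initial conditions)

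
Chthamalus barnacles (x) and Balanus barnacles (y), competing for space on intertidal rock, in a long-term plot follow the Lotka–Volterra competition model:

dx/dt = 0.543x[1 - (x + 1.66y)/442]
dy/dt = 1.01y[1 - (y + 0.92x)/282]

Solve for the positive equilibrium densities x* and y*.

x* ≈ 49.5, y* ≈ 236

Setting both brackets to zero gives the nullclines x + 1.66y = 442 and 0.92x + y = 282.
Substituting y = 282 - 0.92x into the first: x(1 - 1.66·0.92) = 442 - 1.66·282.
So x* = -26.1/-0.527 = 49.5, and then y* = 282 - 0.92·49.5 = 236.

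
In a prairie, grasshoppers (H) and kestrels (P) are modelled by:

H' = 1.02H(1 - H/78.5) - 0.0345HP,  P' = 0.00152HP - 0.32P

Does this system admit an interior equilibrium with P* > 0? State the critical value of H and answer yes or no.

Threshold H = 211; K < 211, so no, the predator goes extinct.

The predator equation gives dP/dt > 0 only when H > 0.32/0.00152 = 211.
Without the predator, H → K = 78.5. Since 78.5 < 211, the predator cannot invade.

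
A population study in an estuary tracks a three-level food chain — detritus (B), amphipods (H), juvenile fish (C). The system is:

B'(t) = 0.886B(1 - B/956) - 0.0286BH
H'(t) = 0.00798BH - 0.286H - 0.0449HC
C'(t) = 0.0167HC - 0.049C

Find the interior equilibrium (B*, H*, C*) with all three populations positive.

B* ≈ 865, H* ≈ 2.93, C* ≈ 147

From dC/dt = 0: 0.0167H* = 0.049, so H* = 2.93.
From dB/dt = 0: 0.886(1 - B*/956) = 0.0286·2.93, giving B* = 956·(1 - 0.0947) = 865.
From dH/dt = 0: 0.00798·865 - 0.286 = 0.0449C*, so C* = 6.62/0.0449 = 147.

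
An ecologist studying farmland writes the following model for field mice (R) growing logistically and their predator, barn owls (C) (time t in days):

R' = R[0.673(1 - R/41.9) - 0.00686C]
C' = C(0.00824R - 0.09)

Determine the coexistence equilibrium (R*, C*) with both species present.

R* ≈ 10.9, C* ≈ 72.5

From dC/dt = 0 with C > 0: 0.00824R* = 0.09, so R* = 10.9.
Substitute into dR/dt = 0: 0.673(1 - 10.9/41.9) = 0.00686C*.
The bracket is 0.739, giving C* = 0.498/0.00686 = 72.5.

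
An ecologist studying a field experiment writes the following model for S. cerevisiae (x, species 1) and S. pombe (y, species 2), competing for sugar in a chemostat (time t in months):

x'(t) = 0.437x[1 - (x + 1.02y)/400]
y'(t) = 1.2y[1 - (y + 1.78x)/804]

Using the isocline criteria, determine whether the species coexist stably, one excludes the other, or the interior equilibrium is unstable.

Compare the nullcline intercepts: K1/α12 = 400/1.02 = 392 < K2 = 804; K2/α21 = 804/1.78 = 452 > K1 = 400.
Since the inequalities point opposite ways, species 2 can invade but species 1 cannot.

species 2 excludes species 1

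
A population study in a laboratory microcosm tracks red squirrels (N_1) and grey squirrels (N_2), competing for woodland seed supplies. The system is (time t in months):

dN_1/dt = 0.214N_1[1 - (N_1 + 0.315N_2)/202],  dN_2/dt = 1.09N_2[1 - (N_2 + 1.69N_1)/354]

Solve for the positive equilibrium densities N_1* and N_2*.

N_1* ≈ 193, N_2* ≈ 27

Setting both brackets to zero gives the nullclines N_1 + 0.315N_2 = 202 and 1.69N_1 + N_2 = 354.
Substituting N_2 = 354 - 1.69N_1 into the first: N_1(1 - 0.315·1.69) = 202 - 0.315·354.
So N_1* = 90.5/0.468 = 193, and then N_2* = 354 - 1.69·193 = 27.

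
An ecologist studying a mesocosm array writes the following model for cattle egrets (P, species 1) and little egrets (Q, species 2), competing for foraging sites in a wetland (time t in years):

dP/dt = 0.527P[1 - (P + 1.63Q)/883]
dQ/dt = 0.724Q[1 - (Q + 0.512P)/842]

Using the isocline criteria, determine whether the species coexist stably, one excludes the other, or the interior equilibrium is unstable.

species 2 excludes species 1

Compare the nullcline intercepts: K1/α12 = 883/1.63 = 542 < K2 = 842; K2/α21 = 842/0.512 = 1640 > K1 = 883.
Since the inequalities point opposite ways, species 2 can invade but species 1 cannot.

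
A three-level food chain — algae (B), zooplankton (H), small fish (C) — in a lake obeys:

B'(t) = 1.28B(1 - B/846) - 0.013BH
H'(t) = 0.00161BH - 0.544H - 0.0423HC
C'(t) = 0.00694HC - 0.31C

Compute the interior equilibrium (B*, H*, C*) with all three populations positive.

B* ≈ 462, H* ≈ 44.7, C* ≈ 4.73

From dC/dt = 0: 0.00694H* = 0.31, so H* = 44.7.
From dB/dt = 0: 1.28(1 - B*/846) = 0.013·44.7, giving B* = 846·(1 - 0.454) = 462.
From dH/dt = 0: 0.00161·462 - 0.544 = 0.0423C*, so C* = 0.2/0.0423 = 4.73.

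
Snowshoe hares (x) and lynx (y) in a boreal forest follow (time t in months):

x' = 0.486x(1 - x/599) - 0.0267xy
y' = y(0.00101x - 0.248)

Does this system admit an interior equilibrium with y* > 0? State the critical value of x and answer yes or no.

Threshold x = 246; K > 246, so yes, the predator persists.

The predator equation gives dy/dt > 0 only when x > 0.248/0.00101 = 246.
Without the predator, x → K = 599. Since 599 > 246, the predator can invade and persist.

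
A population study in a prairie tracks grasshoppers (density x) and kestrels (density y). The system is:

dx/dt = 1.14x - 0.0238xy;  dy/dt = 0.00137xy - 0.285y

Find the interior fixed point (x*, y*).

x* ≈ 208, y* ≈ 47.9

Set dy/dt = 0 with y > 0: 0.00137x - 0.285 = 0, so x* = 0.285/0.00137 = 208.
Set dx/dt = 0 with x > 0: 1.14 - 0.0238y = 0, so y* = 1.14/0.0238 = 47.9.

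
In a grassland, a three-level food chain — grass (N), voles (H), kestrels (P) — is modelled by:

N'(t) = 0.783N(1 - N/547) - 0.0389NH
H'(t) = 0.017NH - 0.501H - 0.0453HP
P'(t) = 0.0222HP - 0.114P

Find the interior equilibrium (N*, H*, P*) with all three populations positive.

From dP/dt = 0: 0.0222H* = 0.114, so H* = 5.14.
From dN/dt = 0: 0.783(1 - N*/547) = 0.0389·5.14, giving N* = 547·(1 - 0.255) = 407.
From dH/dt = 0: 0.017·407 - 0.501 = 0.0453P*, so P* = 6.43/0.0453 = 142.

N* ≈ 407, H* ≈ 5.14, P* ≈ 142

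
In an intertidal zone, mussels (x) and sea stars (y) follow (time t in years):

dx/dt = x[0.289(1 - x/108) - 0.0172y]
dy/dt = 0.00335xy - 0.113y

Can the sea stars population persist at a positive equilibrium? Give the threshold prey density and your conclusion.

The predator equation gives dy/dt > 0 only when x > 0.113/0.00335 = 33.7.
Without the predator, x → K = 108. Since 108 > 33.7, the predator can invade and persist.

Threshold x = 33.7; K > 33.7, so yes, the predator persists.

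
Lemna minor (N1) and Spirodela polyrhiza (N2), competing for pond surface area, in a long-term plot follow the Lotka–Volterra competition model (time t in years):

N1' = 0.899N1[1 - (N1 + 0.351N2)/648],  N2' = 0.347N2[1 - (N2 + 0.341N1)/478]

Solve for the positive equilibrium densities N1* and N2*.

N1* ≈ 546, N2* ≈ 292

Setting both brackets to zero gives the nullclines N1 + 0.351N2 = 648 and 0.341N1 + N2 = 478.
Substituting N2 = 478 - 0.341N1 into the first: N1(1 - 0.351·0.341) = 648 - 0.351·478.
So N1* = 480/0.88 = 546, and then N2* = 478 - 0.341·546 = 292.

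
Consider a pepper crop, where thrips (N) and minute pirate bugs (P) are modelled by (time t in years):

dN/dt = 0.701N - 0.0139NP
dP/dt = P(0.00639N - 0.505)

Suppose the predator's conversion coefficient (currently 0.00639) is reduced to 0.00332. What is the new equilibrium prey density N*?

At the interior fixed point, setting dP/dt = 0 with P > 0 fixes N* = (predator death rate)/(NP coefficient) — independent of the other coefficients.
With the change, N* = 0.505/0.00332 = 152; it rises from 79.

N* ≈ 152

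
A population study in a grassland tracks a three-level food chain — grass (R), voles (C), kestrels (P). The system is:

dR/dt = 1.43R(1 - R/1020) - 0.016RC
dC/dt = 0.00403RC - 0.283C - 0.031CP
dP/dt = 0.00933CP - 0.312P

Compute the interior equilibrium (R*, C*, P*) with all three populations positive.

From dP/dt = 0: 0.00933C* = 0.312, so C* = 33.4.
From dR/dt = 0: 1.43(1 - R*/1020) = 0.016·33.4, giving R* = 1020·(1 - 0.374) = 638.
From dC/dt = 0: 0.00403·638 - 0.283 = 0.031P*, so P* = 2.29/0.031 = 73.9.

R* ≈ 638, C* ≈ 33.4, P* ≈ 73.9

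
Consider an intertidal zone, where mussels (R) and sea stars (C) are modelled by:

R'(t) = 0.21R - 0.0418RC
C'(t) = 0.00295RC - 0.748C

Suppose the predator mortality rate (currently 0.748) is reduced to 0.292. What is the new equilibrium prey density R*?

At the interior fixed point, setting dC/dt = 0 with C > 0 fixes R* = (predator death rate)/(RC coefficient) — independent of the other coefficients.
With the change, R* = 0.292/0.00295 = 99; it falls from 254.

R* ≈ 99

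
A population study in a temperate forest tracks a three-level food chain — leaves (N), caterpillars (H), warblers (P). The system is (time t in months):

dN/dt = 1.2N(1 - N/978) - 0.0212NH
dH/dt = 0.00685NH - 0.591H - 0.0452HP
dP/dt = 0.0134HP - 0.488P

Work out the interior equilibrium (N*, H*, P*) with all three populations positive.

N* ≈ 349, H* ≈ 36.4, P* ≈ 39.8

From dP/dt = 0: 0.0134H* = 0.488, so H* = 36.4.
From dN/dt = 0: 1.2(1 - N*/978) = 0.0212·36.4, giving N* = 978·(1 - 0.643) = 349.
From dH/dt = 0: 0.00685·349 - 0.591 = 0.0452P*, so P* = 1.8/0.0452 = 39.8.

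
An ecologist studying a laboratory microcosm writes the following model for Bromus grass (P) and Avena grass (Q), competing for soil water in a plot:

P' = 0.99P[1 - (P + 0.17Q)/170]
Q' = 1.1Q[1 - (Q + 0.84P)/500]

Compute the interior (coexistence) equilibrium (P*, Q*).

P* ≈ 99.2, Q* ≈ 417

Setting both brackets to zero gives the nullclines P + 0.17Q = 170 and 0.84P + Q = 500.
Substituting Q = 500 - 0.84P into the first: P(1 - 0.17·0.84) = 170 - 0.17·500.
So P* = 85/0.857 = 99.2, and then Q* = 500 - 0.84·99.2 = 417.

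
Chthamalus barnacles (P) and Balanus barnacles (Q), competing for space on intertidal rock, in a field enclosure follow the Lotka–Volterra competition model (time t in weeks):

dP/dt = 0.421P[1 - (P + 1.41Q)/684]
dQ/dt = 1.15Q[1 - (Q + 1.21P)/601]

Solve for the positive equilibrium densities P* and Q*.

Setting both brackets to zero gives the nullclines P + 1.41Q = 684 and 1.21P + Q = 601.
Substituting Q = 601 - 1.21P into the first: P(1 - 1.41·1.21) = 684 - 1.41·601.
So P* = -163/-0.706 = 231, and then Q* = 601 - 1.21·231 = 321.

P* ≈ 231, Q* ≈ 321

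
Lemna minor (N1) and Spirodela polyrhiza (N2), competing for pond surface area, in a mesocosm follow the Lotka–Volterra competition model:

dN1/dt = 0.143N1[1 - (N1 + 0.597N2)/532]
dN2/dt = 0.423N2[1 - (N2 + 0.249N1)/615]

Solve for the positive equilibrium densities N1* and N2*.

N1* ≈ 194, N2* ≈ 567

Setting both brackets to zero gives the nullclines N1 + 0.597N2 = 532 and 0.249N1 + N2 = 615.
Substituting N2 = 615 - 0.249N1 into the first: N1(1 - 0.597·0.249) = 532 - 0.597·615.
So N1* = 165/0.851 = 194, and then N2* = 615 - 0.249·194 = 567.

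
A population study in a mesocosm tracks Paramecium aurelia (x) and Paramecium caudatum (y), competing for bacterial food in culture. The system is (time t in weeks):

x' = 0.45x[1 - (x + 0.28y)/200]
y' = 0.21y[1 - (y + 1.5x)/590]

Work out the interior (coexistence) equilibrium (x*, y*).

x* ≈ 60, y* ≈ 500

Setting both brackets to zero gives the nullclines x + 0.28y = 200 and 1.5x + y = 590.
Substituting y = 590 - 1.5x into the first: x(1 - 0.28·1.5) = 200 - 0.28·590.
So x* = 34.8/0.58 = 60, and then y* = 590 - 1.5·60 = 500.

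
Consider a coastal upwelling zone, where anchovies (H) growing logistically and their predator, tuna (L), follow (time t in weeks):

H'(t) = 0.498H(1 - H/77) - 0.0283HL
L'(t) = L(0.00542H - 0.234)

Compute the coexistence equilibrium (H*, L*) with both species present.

From dL/dt = 0 with L > 0: 0.00542H* = 0.234, so H* = 43.2.
Substitute into dH/dt = 0: 0.498(1 - 43.2/77) = 0.0283L*.
The bracket is 0.439, giving L* = 0.219/0.0283 = 7.73.

H* ≈ 43.2, L* ≈ 7.73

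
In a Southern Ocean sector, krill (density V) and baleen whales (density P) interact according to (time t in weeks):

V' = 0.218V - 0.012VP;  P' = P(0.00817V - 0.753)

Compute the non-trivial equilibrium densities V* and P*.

V* ≈ 92.2, P* ≈ 18.2

Set dP/dt = 0 with P > 0: 0.00817V - 0.753 = 0, so V* = 0.753/0.00817 = 92.2.
Set dV/dt = 0 with V > 0: 0.218 - 0.012P = 0, so P* = 0.218/0.012 = 18.2.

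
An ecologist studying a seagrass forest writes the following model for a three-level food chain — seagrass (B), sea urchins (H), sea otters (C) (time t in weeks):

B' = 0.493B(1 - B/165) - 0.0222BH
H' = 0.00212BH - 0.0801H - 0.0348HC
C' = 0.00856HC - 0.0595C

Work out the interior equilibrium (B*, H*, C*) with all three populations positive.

From dC/dt = 0: 0.00856H* = 0.0595, so H* = 6.95.
From dB/dt = 0: 0.493(1 - B*/165) = 0.0222·6.95, giving B* = 165·(1 - 0.313) = 113.
From dH/dt = 0: 0.00212·113 - 0.0801 = 0.0348C*, so C* = 0.16/0.0348 = 4.6.

B* ≈ 113, H* ≈ 6.95, C* ≈ 4.6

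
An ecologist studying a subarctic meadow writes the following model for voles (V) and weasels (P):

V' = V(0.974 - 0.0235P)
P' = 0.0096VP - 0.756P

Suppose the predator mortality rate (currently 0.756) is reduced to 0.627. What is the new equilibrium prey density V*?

V* ≈ 65.3

At the interior fixed point, setting dP/dt = 0 with P > 0 fixes V* = (predator death rate)/(VP coefficient) — independent of the other coefficients.
With the change, V* = 0.627/0.0096 = 65.3; it falls from 78.8.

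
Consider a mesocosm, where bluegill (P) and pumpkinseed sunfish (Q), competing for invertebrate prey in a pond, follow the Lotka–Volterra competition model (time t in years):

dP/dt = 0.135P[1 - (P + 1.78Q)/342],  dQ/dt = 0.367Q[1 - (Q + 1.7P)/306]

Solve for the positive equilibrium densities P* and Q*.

P* ≈ 100, Q* ≈ 136

Setting both brackets to zero gives the nullclines P + 1.78Q = 342 and 1.7P + Q = 306.
Substituting Q = 306 - 1.7P into the first: P(1 - 1.78·1.7) = 342 - 1.78·306.
So P* = -203/-2.03 = 100, and then Q* = 306 - 1.7·100 = 136.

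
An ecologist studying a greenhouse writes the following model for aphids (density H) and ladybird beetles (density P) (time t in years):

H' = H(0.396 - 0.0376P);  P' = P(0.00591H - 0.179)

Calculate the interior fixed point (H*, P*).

Set dP/dt = 0 with P > 0: 0.00591H - 0.179 = 0, so H* = 0.179/0.00591 = 30.3.
Set dH/dt = 0 with H > 0: 0.396 - 0.0376P = 0, so P* = 0.396/0.0376 = 10.5.

H* ≈ 30.3, P* ≈ 10.5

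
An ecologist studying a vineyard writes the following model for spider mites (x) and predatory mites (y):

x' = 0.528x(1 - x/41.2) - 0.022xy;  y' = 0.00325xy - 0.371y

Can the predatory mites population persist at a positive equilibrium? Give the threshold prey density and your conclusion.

Threshold x = 114; K < 114, so no, the predator goes extinct.

The predator equation gives dy/dt > 0 only when x > 0.371/0.00325 = 114.
Without the predator, x → K = 41.2. Since 41.2 < 114, the predator cannot invade.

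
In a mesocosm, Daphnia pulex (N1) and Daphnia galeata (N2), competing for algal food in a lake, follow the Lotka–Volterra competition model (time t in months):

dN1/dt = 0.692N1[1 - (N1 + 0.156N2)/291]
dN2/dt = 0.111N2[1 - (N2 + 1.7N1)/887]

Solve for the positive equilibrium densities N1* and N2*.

Setting both brackets to zero gives the nullclines N1 + 0.156N2 = 291 and 1.7N1 + N2 = 887.
Substituting N2 = 887 - 1.7N1 into the first: N1(1 - 0.156·1.7) = 291 - 0.156·887.
So N1* = 153/0.735 = 208, and then N2* = 887 - 1.7·208 = 534.

N1* ≈ 208, N2* ≈ 534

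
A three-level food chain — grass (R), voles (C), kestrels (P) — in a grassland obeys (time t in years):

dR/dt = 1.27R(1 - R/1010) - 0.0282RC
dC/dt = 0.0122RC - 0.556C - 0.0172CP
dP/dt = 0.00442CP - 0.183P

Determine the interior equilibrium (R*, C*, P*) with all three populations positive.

R* ≈ 81.5, C* ≈ 41.4, P* ≈ 25.5

From dP/dt = 0: 0.00442C* = 0.183, so C* = 41.4.
From dR/dt = 0: 1.27(1 - R*/1010) = 0.0282·41.4, giving R* = 1010·(1 - 0.919) = 81.5.
From dC/dt = 0: 0.0122·81.5 - 0.556 = 0.0172P*, so P* = 0.438/0.0172 = 25.5.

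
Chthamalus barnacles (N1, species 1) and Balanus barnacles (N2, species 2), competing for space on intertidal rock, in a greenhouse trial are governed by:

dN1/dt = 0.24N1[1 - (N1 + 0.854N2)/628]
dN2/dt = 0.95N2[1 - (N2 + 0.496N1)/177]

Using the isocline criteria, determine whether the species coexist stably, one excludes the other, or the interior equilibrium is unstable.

Compare the nullcline intercepts: K1/α12 = 628/0.854 = 735 > K2 = 177; K2/α21 = 177/0.496 = 357 < K1 = 628.
Since the inequalities point opposite ways, species 1 can invade but species 2 cannot.

species 1 excludes species 2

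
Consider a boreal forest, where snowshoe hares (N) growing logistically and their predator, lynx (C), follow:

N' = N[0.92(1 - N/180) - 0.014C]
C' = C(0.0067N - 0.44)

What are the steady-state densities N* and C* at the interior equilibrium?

N* ≈ 65.7, C* ≈ 41.7

From dC/dt = 0 with C > 0: 0.0067N* = 0.44, so N* = 65.7.
Substitute into dN/dt = 0: 0.92(1 - 65.7/180) = 0.014C*.
The bracket is 0.635, giving C* = 0.584/0.014 = 41.7.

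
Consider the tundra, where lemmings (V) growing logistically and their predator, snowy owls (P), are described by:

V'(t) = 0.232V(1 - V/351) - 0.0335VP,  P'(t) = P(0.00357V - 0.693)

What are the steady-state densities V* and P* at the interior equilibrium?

From dP/dt = 0 with P > 0: 0.00357V* = 0.693, so V* = 194.
Substitute into dV/dt = 0: 0.232(1 - 194/351) = 0.0335P*.
The bracket is 0.447, giving P* = 0.104/0.0335 = 3.1.

V* ≈ 194, P* ≈ 3.1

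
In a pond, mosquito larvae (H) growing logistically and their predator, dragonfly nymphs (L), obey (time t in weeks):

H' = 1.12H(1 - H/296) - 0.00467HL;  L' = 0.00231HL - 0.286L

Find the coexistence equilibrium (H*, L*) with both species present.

From dL/dt = 0 with L > 0: 0.00231H* = 0.286, so H* = 124.
Substitute into dH/dt = 0: 1.12(1 - 124/296) = 0.00467L*.
The bracket is 0.582, giving L* = 0.652/0.00467 = 140.

H* ≈ 124, L* ≈ 140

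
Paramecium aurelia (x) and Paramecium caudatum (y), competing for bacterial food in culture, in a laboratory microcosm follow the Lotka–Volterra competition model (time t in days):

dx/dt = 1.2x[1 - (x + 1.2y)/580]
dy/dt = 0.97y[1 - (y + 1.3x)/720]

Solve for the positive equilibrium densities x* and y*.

x* ≈ 507, y* ≈ 60.7

Setting both brackets to zero gives the nullclines x + 1.2y = 580 and 1.3x + y = 720.
Substituting y = 720 - 1.3x into the first: x(1 - 1.2·1.3) = 580 - 1.2·720.
So x* = -284/-0.56 = 507, and then y* = 720 - 1.3·507 = 60.7.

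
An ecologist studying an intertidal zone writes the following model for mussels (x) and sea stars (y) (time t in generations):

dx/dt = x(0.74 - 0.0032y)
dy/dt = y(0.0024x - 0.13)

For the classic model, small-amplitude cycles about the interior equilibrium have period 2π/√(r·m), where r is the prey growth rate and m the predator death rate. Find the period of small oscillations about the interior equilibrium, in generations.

T ≈ 20.3 generations

Here r = 0.74 and m = 0.13, so r·m = 0.0962.
ω = √0.0962 = 0.31 per generation, hence T = 2π/ω ≈ 20.3 generations.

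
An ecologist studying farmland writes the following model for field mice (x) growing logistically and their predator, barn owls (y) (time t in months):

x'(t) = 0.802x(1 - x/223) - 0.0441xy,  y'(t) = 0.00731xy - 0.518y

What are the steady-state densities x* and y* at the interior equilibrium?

x* ≈ 70.9, y* ≈ 12.4

From dy/dt = 0 with y > 0: 0.00731x* = 0.518, so x* = 70.9.
Substitute into dx/dt = 0: 0.802(1 - 70.9/223) = 0.0441y*.
The bracket is 0.682, giving y* = 0.547/0.0441 = 12.4.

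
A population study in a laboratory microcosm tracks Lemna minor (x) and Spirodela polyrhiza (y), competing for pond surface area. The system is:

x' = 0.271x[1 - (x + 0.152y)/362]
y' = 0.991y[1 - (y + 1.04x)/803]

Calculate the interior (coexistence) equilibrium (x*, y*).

Setting both brackets to zero gives the nullclines x + 0.152y = 362 and 1.04x + y = 803.
Substituting y = 803 - 1.04x into the first: x(1 - 0.152·1.04) = 362 - 0.152·803.
So x* = 240/0.842 = 285, and then y* = 803 - 1.04·285 = 507.

x* ≈ 285, y* ≈ 507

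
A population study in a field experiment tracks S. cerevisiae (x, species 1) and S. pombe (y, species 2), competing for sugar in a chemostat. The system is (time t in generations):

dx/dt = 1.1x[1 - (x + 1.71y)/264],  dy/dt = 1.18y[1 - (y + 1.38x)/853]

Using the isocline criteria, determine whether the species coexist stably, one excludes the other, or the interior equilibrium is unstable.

species 2 excludes species 1

Compare the nullcline intercepts: K1/α12 = 264/1.71 = 154 < K2 = 853; K2/α21 = 853/1.38 = 618 > K1 = 264.
Since the inequalities point opposite ways, species 2 can invade but species 1 cannot.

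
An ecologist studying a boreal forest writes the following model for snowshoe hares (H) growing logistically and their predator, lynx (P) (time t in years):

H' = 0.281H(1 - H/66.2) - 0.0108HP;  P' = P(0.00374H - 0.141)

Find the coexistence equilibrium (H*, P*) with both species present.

H* ≈ 37.7, P* ≈ 11.2

From dP/dt = 0 with P > 0: 0.00374H* = 0.141, so H* = 37.7.
Substitute into dH/dt = 0: 0.281(1 - 37.7/66.2) = 0.0108P*.
The bracket is 0.431, giving P* = 0.121/0.0108 = 11.2.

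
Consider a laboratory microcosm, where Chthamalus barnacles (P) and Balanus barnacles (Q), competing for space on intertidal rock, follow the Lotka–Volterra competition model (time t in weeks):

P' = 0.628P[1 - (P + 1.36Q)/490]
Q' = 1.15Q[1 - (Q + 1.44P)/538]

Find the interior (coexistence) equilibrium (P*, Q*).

Setting both brackets to zero gives the nullclines P + 1.36Q = 490 and 1.44P + Q = 538.
Substituting Q = 538 - 1.44P into the first: P(1 - 1.36·1.44) = 490 - 1.36·538.
So P* = -242/-0.958 = 252, and then Q* = 538 - 1.44·252 = 175.

P* ≈ 252, Q* ≈ 175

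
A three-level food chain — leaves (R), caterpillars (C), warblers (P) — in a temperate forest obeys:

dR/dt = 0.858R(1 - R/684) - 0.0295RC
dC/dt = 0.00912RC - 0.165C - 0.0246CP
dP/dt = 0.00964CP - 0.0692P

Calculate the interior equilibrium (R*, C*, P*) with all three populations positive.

From dP/dt = 0: 0.00964C* = 0.0692, so C* = 7.18.
From dR/dt = 0: 0.858(1 - R*/684) = 0.0295·7.18, giving R* = 684·(1 - 0.247) = 515.
From dC/dt = 0: 0.00912·515 - 0.165 = 0.0246P*, so P* = 4.53/0.0246 = 184.

R* ≈ 515, C* ≈ 7.18, P* ≈ 184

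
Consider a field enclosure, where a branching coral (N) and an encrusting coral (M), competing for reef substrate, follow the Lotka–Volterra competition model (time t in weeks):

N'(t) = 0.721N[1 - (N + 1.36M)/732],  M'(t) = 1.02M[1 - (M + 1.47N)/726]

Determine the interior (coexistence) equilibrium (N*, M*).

N* ≈ 256, M* ≈ 350

Setting both brackets to zero gives the nullclines N + 1.36M = 732 and 1.47N + M = 726.
Substituting M = 726 - 1.47N into the first: N(1 - 1.36·1.47) = 732 - 1.36·726.
So N* = -255/-0.999 = 256, and then M* = 726 - 1.47·256 = 350.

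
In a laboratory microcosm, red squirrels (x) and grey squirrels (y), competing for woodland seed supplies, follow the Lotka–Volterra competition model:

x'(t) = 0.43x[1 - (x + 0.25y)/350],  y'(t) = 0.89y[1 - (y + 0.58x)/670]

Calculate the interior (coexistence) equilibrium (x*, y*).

x* ≈ 213, y* ≈ 546

Setting both brackets to zero gives the nullclines x + 0.25y = 350 and 0.58x + y = 670.
Substituting y = 670 - 0.58x into the first: x(1 - 0.25·0.58) = 350 - 0.25·670.
So x* = 182/0.855 = 213, and then y* = 670 - 0.58·213 = 546.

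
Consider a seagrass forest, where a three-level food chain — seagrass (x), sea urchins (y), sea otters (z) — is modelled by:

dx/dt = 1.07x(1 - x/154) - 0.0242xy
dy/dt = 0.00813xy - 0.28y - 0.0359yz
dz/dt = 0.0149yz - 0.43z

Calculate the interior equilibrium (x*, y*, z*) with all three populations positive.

x* ≈ 53.5, y* ≈ 28.9, z* ≈ 4.31

From dz/dt = 0: 0.0149y* = 0.43, so y* = 28.9.
From dx/dt = 0: 1.07(1 - x*/154) = 0.0242·28.9, giving x* = 154·(1 - 0.653) = 53.5.
From dy/dt = 0: 0.00813·53.5 - 0.28 = 0.0359z*, so z* = 0.155/0.0359 = 4.31.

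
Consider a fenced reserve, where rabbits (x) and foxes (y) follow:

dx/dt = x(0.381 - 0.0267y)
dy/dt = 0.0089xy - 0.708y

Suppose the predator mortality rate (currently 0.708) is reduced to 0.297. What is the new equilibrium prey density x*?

At the interior fixed point, setting dy/dt = 0 with y > 0 fixes x* = (predator death rate)/(xy coefficient) — independent of the other coefficients.
With the change, x* = 0.297/0.0089 = 33.4; it falls from 79.6.

x* ≈ 33.4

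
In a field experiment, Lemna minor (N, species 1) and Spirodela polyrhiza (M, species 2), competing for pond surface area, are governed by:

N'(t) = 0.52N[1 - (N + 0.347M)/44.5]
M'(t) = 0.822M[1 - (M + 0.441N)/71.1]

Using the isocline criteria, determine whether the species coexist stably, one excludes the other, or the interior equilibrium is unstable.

Compare the nullcline intercepts: K1/α12 = 44.5/0.347 = 128 > K2 = 71.1; K2/α21 = 71.1/0.441 = 161 > K1 = 44.5.
Since both inequalities hold, each species can invade when rare, so the interior equilibrium is stable.

stable coexistence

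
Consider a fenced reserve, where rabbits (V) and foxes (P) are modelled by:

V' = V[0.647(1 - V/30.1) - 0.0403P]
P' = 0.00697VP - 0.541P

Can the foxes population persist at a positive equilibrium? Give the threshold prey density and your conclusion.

The predator equation gives dP/dt > 0 only when V > 0.541/0.00697 = 77.6.
Without the predator, V → K = 30.1. Since 30.1 < 77.6, the predator cannot invade.

Threshold V = 77.6; K < 77.6, so no, the predator goes extinct.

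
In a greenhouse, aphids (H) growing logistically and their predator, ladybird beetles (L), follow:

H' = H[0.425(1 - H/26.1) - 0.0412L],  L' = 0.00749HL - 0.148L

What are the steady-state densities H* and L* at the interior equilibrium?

H* ≈ 19.8, L* ≈ 2.51

From dL/dt = 0 with L > 0: 0.00749H* = 0.148, so H* = 19.8.
Substitute into dH/dt = 0: 0.425(1 - 19.8/26.1) = 0.0412L*.
The bracket is 0.243, giving L* = 0.103/0.0412 = 2.51.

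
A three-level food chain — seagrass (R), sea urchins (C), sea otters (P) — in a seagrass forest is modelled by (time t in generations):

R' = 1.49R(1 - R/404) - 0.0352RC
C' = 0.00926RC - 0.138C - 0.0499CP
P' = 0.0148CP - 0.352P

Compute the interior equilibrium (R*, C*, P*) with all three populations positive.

From dP/dt = 0: 0.0148C* = 0.352, so C* = 23.8.
From dR/dt = 0: 1.49(1 - R*/404) = 0.0352·23.8, giving R* = 404·(1 - 0.562) = 177.
From dC/dt = 0: 0.00926·177 - 0.138 = 0.0499P*, so P* = 1.5/0.0499 = 30.1.

R* ≈ 177, C* ≈ 23.8, P* ≈ 30.1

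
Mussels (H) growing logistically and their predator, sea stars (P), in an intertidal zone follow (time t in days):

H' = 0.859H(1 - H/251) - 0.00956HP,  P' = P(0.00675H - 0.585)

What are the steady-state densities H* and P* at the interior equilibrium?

From dP/dt = 0 with P > 0: 0.00675H* = 0.585, so H* = 86.7.
Substitute into dH/dt = 0: 0.859(1 - 86.7/251) = 0.00956P*.
The bracket is 0.655, giving P* = 0.562/0.00956 = 58.8.

H* ≈ 86.7, P* ≈ 58.8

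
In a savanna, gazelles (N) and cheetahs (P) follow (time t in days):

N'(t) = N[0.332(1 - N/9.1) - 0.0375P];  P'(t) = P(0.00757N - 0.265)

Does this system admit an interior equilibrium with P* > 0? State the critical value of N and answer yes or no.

The predator equation gives dP/dt > 0 only when N > 0.265/0.00757 = 35.
Without the predator, N → K = 9.1. Since 9.1 < 35, the predator cannot invade.

Threshold N = 35; K < 35, so no, the predator goes extinct.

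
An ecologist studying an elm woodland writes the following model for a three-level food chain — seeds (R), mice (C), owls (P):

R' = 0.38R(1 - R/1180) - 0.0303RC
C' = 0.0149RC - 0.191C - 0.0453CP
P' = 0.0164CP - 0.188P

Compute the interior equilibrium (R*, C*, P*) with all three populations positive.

R* ≈ 101, C* ≈ 11.5, P* ≈ 29.1

From dP/dt = 0: 0.0164C* = 0.188, so C* = 11.5.
From dR/dt = 0: 0.38(1 - R*/1180) = 0.0303·11.5, giving R* = 1180·(1 - 0.914) = 101.
From dC/dt = 0: 0.0149·101 - 0.191 = 0.0453P*, so P* = 1.32/0.0453 = 29.1.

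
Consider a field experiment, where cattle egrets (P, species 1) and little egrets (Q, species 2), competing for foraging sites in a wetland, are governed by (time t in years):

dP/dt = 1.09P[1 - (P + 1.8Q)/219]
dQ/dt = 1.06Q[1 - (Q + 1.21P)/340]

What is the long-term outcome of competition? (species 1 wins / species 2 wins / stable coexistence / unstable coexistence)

species 2 excludes species 1

Compare the nullcline intercepts: K1/α12 = 219/1.8 = 122 < K2 = 340; K2/α21 = 340/1.21 = 281 > K1 = 219.
Since the inequalities point opposite ways, species 2 can invade but species 1 cannot.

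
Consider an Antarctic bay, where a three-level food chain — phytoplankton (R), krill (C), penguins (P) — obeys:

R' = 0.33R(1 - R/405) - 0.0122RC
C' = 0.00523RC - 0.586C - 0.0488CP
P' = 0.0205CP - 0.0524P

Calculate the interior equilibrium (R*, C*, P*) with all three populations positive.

R* ≈ 367, C* ≈ 2.56, P* ≈ 27.3

From dP/dt = 0: 0.0205C* = 0.0524, so C* = 2.56.
From dR/dt = 0: 0.33(1 - R*/405) = 0.0122·2.56, giving R* = 405·(1 - 0.0945) = 367.
From dC/dt = 0: 0.00523·367 - 0.586 = 0.0488P*, so P* = 1.33/0.0488 = 27.3.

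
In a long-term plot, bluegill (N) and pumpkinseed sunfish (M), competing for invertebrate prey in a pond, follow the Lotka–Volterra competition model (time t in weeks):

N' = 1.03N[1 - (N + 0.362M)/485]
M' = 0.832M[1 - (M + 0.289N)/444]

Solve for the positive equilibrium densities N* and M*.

Setting both brackets to zero gives the nullclines N + 0.362M = 485 and 0.289N + M = 444.
Substituting M = 444 - 0.289N into the first: N(1 - 0.362·0.289) = 485 - 0.362·444.
So N* = 324/0.895 = 362, and then M* = 444 - 0.289·362 = 339.

N* ≈ 362, M* ≈ 339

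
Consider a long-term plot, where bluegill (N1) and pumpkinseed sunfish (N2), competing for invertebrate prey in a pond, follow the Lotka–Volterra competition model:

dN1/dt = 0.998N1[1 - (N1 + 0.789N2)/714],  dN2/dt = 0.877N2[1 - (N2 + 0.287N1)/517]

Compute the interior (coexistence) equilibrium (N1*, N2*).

N1* ≈ 396, N2* ≈ 403

Setting both brackets to zero gives the nullclines N1 + 0.789N2 = 714 and 0.287N1 + N2 = 517.
Substituting N2 = 517 - 0.287N1 into the first: N1(1 - 0.789·0.287) = 714 - 0.789·517.
So N1* = 306/0.774 = 396, and then N2* = 517 - 0.287·396 = 403.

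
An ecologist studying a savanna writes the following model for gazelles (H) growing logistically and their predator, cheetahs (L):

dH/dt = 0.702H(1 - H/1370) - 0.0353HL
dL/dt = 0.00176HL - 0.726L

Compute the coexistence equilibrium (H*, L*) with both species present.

From dL/dt = 0 with L > 0: 0.00176H* = 0.726, so H* = 412.
Substitute into dH/dt = 0: 0.702(1 - 412/1370) = 0.0353L*.
The bracket is 0.699, giving L* = 0.491/0.0353 = 13.9.

H* ≈ 412, L* ≈ 13.9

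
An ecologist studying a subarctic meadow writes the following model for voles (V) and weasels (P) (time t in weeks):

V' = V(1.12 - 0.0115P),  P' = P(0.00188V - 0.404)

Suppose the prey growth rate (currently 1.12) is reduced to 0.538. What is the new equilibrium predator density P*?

At the interior fixed point, setting dV/dt = 0 with V > 0 fixes P* = (prey growth rate)/(VP coefficient) — independent of the other coefficients.
With the change, P* = 0.538/0.0115 = 46.8; it falls from 97.4.

P* ≈ 46.8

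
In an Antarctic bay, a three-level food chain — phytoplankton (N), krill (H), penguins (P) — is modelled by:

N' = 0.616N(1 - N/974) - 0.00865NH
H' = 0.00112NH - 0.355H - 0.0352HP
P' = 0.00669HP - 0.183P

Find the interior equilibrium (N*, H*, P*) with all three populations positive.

From dP/dt = 0: 0.00669H* = 0.183, so H* = 27.4.
From dN/dt = 0: 0.616(1 - N*/974) = 0.00865·27.4, giving N* = 974·(1 - 0.384) = 600.
From dH/dt = 0: 0.00112·600 - 0.355 = 0.0352P*, so P* = 0.317/0.0352 = 9.

N* ≈ 600, H* ≈ 27.4, P* ≈ 9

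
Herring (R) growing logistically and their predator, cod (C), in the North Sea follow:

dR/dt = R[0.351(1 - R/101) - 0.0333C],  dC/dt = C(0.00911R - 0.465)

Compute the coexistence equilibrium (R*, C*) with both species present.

From dC/dt = 0 with C > 0: 0.00911R* = 0.465, so R* = 51.
Substitute into dR/dt = 0: 0.351(1 - 51/101) = 0.0333C*.
The bracket is 0.495, giving C* = 0.174/0.0333 = 5.21.

R* ≈ 51, C* ≈ 5.21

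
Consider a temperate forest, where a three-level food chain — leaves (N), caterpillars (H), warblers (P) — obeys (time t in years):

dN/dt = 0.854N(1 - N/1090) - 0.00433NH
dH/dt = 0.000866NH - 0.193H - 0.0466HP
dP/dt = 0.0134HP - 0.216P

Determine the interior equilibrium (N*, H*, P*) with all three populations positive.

N* ≈ 1000, H* ≈ 16.1, P* ≈ 14.5

From dP/dt = 0: 0.0134H* = 0.216, so H* = 16.1.
From dN/dt = 0: 0.854(1 - N*/1090) = 0.00433·16.1, giving N* = 1090·(1 - 0.0817) = 1000.
From dH/dt = 0: 0.000866·1000 - 0.193 = 0.0466P*, so P* = 0.674/0.0466 = 14.5.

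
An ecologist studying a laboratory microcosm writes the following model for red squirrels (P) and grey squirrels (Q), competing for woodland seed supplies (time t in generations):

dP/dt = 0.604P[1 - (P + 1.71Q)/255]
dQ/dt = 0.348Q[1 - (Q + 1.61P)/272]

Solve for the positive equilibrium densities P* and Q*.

Setting both brackets to zero gives the nullclines P + 1.71Q = 255 and 1.61P + Q = 272.
Substituting Q = 272 - 1.61P into the first: P(1 - 1.71·1.61) = 255 - 1.71·272.
So P* = -210/-1.75 = 120, and then Q* = 272 - 1.61·120 = 79.

P* ≈ 120, Q* ≈ 79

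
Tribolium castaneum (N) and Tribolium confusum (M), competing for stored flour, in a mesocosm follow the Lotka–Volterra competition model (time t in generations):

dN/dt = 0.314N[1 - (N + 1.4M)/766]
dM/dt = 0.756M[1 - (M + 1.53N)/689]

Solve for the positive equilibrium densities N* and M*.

N* ≈ 174, M* ≈ 423

Setting both brackets to zero gives the nullclines N + 1.4M = 766 and 1.53N + M = 689.
Substituting M = 689 - 1.53N into the first: N(1 - 1.4·1.53) = 766 - 1.4·689.
So N* = -199/-1.14 = 174, and then M* = 689 - 1.53·174 = 423.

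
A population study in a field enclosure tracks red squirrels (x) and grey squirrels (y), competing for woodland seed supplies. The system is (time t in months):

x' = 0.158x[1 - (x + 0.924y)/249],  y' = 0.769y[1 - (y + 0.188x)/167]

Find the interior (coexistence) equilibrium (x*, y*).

Setting both brackets to zero gives the nullclines x + 0.924y = 249 and 0.188x + y = 167.
Substituting y = 167 - 0.188x into the first: x(1 - 0.924·0.188) = 249 - 0.924·167.
So x* = 94.7/0.826 = 115, and then y* = 167 - 0.188·115 = 145.

x* ≈ 115, y* ≈ 145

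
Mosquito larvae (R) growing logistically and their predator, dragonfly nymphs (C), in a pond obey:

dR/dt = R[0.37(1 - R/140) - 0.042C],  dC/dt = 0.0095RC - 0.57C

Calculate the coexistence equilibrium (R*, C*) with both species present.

R* ≈ 60, C* ≈ 5.03

From dC/dt = 0 with C > 0: 0.0095R* = 0.57, so R* = 60.
Substitute into dR/dt = 0: 0.37(1 - 60/140) = 0.042C*.
The bracket is 0.571, giving C* = 0.211/0.042 = 5.03.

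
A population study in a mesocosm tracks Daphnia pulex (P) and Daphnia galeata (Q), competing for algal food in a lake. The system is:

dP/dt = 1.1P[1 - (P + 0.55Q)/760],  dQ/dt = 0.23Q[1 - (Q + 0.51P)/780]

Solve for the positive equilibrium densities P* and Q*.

Setting both brackets to zero gives the nullclines P + 0.55Q = 760 and 0.51P + Q = 780.
Substituting Q = 780 - 0.51P into the first: P(1 - 0.55·0.51) = 760 - 0.55·780.
So P* = 331/0.72 = 460, and then Q* = 780 - 0.51·460 = 545.

P* ≈ 460, Q* ≈ 545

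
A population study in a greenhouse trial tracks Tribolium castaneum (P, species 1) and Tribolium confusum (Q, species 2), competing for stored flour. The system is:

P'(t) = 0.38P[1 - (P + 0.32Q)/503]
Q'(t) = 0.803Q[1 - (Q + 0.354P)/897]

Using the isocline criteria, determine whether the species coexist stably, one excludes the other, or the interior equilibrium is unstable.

stable coexistence

Compare the nullcline intercepts: K1/α12 = 503/0.32 = 1570 > K2 = 897; K2/α21 = 897/0.354 = 2530 > K1 = 503.
Since both inequalities hold, each species can invade when rare, so the interior equilibrium is stable.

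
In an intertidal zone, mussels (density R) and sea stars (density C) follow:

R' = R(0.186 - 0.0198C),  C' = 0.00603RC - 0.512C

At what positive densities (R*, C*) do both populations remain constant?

R* ≈ 84.9, C* ≈ 9.39

Set dC/dt = 0 with C > 0: 0.00603R - 0.512 = 0, so R* = 0.512/0.00603 = 84.9.
Set dR/dt = 0 with R > 0: 0.186 - 0.0198C = 0, so C* = 0.186/0.0198 = 9.39.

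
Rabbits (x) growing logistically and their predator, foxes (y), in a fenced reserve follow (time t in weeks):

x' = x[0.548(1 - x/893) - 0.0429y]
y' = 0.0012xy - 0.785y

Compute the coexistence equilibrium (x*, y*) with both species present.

From dy/dt = 0 with y > 0: 0.0012x* = 0.785, so x* = 654.
Substitute into dx/dt = 0: 0.548(1 - 654/893) = 0.0429y*.
The bracket is 0.267, giving y* = 0.147/0.0429 = 3.42.

x* ≈ 654, y* ≈ 3.42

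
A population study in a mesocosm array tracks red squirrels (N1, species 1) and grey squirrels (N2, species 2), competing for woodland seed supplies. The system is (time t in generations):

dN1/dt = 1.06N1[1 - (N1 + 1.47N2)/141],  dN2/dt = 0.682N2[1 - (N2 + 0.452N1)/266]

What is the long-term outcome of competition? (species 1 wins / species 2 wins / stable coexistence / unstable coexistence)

species 2 excludes species 1

Compare the nullcline intercepts: K1/α12 = 141/1.47 = 95.9 < K2 = 266; K2/α21 = 266/0.452 = 588 > K1 = 141.
Since the inequalities point opposite ways, species 2 can invade but species 1 cannot.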